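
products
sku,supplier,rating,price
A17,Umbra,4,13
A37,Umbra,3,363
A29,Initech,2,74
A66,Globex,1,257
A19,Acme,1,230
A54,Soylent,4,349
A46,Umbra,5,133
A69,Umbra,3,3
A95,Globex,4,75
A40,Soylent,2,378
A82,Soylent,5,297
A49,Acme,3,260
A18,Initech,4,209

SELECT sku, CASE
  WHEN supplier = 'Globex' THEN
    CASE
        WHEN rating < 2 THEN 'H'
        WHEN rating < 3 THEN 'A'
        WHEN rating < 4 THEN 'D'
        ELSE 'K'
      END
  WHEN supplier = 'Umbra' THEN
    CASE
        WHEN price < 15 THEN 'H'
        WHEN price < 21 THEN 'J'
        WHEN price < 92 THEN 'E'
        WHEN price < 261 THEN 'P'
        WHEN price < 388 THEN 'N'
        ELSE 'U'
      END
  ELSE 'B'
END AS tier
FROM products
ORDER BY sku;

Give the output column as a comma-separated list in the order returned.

H, B, B, B, N, B, P, B, B, H, H, B, K

sku=A17: supplier='Umbra' → inner[price < 15] → H
sku=A18: supplier='Initech' → outer ELSE → B
sku=A19: supplier='Acme' → outer ELSE → B
sku=A29: supplier='Initech' → outer ELSE → B
sku=A37: supplier='Umbra' → inner[price < 388] → N
sku=A40: supplier='Soylent' → outer ELSE → B
sku=A46: supplier='Umbra' → inner[price < 261] → P
sku=A49: supplier='Acme' → outer ELSE → B
sku=A54: supplier='Soylent' → outer ELSE → B
sku=A66: supplier='Globex' → inner[rating < 2] → H
sku=A69: supplier='Umbra' → inner[price < 15] → H
sku=A82: supplier='Soylent' → outer ELSE → B
sku=A95: supplier='Globex' → inner[ELSE] → K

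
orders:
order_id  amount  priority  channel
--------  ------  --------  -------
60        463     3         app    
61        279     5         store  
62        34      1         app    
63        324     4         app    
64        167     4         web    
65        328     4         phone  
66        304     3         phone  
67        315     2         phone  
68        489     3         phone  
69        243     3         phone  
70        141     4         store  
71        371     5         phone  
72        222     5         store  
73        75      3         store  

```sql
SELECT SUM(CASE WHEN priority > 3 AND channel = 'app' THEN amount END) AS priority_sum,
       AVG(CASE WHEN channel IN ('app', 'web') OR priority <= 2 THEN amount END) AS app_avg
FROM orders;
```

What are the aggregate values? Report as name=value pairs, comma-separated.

[priority_sum: priority > 3 AND channel = 'app']
order_id=60: ✗
order_id=61: ✗
order_id=62: ✗
order_id=63: ✓ → 324
order_id=64: ✗
order_id=65: ✗
order_id=66: ✗
order_id=67: ✗
order_id=68: ✗
order_id=69: ✗
order_id=70: ✗
order_id=71: ✗
order_id=72: ✗
order_id=73: ✗
priority_sum = 324
—
[app_avg: channel IN ('app', 'web') OR priority <= 2]
order_id=60: ✓ → 463
order_id=61: ✗
order_id=62: ✓ → 34
order_id=63: ✓ → 324
order_id=64: ✓ → 167
order_id=65: ✗
order_id=66: ✗
order_id=67: ✓ → 315
order_id=68: ✗
order_id=69: ✗
order_id=70: ✗
order_id=71: ✗
order_id=72: ✗
order_id=73: ✗
app_avg = (463 + 34 + 324 + 167 + 315) / 5 = 260.6

priority_sum=324, app_avg=260.6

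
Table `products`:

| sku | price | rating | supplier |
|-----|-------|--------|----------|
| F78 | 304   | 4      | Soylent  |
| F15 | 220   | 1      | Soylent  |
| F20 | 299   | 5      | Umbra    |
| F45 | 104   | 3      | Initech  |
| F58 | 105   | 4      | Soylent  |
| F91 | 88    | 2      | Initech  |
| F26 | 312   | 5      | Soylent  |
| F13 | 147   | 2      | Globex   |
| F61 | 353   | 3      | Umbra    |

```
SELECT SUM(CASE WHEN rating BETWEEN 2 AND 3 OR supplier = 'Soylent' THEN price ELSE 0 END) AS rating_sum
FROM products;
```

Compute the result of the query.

sku=F78: ✓ → 304
sku=F15: ✓ → 220
sku=F20: ✗
sku=F45: ✓ → 104
sku=F58: ✓ → 105
sku=F91: ✓ → 88
sku=F26: ✓ → 312
sku=F13: ✓ → 147
sku=F61: ✓ → 353
rating_sum = 304 + 220 + 104 + 105 + 88 + 312 + 147 + 353 = 1633

1633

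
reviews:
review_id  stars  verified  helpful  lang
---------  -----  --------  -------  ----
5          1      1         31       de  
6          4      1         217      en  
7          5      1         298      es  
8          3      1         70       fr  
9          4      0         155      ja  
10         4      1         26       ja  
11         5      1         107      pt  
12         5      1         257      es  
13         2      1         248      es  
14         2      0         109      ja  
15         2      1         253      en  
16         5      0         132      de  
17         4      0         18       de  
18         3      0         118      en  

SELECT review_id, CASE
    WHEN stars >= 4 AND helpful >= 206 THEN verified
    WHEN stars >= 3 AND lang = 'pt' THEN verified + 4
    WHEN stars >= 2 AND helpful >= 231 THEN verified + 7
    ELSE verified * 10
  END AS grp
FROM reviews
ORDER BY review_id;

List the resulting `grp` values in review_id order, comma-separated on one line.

review_id=5: ELSE → 10
review_id=6: stars >= 4 AND helpful >= 206 → 1
review_id=7: stars >= 4 AND helpful >= 206 → 1
review_id=8: ELSE → 10
review_id=9: ELSE → 0
review_id=10: ELSE → 10
review_id=11: stars >= 3 AND lang = 'pt' → 5
review_id=12: stars >= 4 AND helpful >= 206 → 1
review_id=13: stars >= 2 AND helpful >= 231 → 8
review_id=14: ELSE → 0
review_id=15: stars >= 2 AND helpful >= 231 → 8
review_id=16: ELSE → 0
review_id=17: ELSE → 0
review_id=18: ELSE → 0

10, 1, 1, 10, 0, 10, 5, 1, 8, 0, 8, 0, 0, 0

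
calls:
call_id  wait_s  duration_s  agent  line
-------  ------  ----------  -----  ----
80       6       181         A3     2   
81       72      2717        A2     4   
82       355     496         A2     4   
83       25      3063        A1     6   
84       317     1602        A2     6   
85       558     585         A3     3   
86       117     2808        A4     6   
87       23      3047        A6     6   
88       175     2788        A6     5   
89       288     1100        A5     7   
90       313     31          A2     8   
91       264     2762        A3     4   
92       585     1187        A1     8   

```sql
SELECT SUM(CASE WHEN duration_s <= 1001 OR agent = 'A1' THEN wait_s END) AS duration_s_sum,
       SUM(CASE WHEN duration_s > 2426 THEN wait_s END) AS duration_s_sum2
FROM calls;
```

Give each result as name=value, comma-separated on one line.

duration_s_sum=1842, duration_s_sum2=676

[duration_s_sum: duration_s <= 1001 OR agent = 'A1']
call_id=80: ✓ → 6
call_id=81: ✗
call_id=82: ✓ → 355
call_id=83: ✓ → 25
call_id=84: ✗
call_id=85: ✓ → 558
call_id=86: ✗
call_id=87: ✗
call_id=88: ✗
call_id=89: ✗
call_id=90: ✓ → 313
call_id=91: ✗
call_id=92: ✓ → 585
duration_s_sum = 6 + 355 + 25 + 558 + 313 + 585 = 1842
—
[duration_s_sum2: duration_s > 2426]
call_id=80: ✗
call_id=81: ✓ → 72
call_id=82: ✗
call_id=83: ✓ → 25
call_id=84: ✗
call_id=85: ✗
call_id=86: ✓ → 117
call_id=87: ✓ → 23
call_id=88: ✓ → 175
call_id=89: ✗
call_id=90: ✗
call_id=91: ✓ → 264
call_id=92: ✗
duration_s_sum2 = 72 + 25 + 117 + 23 + 175 + 264 = 676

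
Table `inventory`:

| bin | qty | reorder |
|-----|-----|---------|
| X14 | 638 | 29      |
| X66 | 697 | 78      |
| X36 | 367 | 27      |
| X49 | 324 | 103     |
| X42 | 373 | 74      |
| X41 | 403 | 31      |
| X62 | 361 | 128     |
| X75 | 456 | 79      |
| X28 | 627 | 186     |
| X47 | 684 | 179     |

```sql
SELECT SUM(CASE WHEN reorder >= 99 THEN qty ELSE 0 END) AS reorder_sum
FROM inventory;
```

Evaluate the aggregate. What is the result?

1996

bin=X14: ✗
bin=X66: ✗
bin=X36: ✗
bin=X49: ✓ → 324
bin=X42: ✗
bin=X41: ✗
bin=X62: ✓ → 361
bin=X75: ✗
bin=X28: ✓ → 627
bin=X47: ✓ → 684
reorder_sum = 324 + 361 + 627 + 684 = 1996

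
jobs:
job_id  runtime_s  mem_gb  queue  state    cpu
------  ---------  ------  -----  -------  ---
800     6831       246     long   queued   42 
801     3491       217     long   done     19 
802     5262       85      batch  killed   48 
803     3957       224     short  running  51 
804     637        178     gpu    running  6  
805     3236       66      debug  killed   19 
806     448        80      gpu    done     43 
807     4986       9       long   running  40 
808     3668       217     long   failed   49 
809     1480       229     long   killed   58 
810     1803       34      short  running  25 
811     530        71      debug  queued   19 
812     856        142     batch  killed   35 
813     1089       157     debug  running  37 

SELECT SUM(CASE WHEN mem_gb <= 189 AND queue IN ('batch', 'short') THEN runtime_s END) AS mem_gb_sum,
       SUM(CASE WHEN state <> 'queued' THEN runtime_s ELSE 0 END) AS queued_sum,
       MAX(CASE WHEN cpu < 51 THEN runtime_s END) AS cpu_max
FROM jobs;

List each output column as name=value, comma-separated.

[mem_gb_sum: mem_gb <= 189 AND queue IN ('batch', 'short')]
job_id=800: ✗
job_id=801: ✗
job_id=802: ✓ → 5262
job_id=803: ✗
job_id=804: ✗
job_id=805: ✗
job_id=806: ✗
job_id=807: ✗
job_id=808: ✗
job_id=809: ✗
job_id=810: ✓ → 1803
job_id=811: ✗
job_id=812: ✓ → 856
job_id=813: ✗
mem_gb_sum = 5262 + 1803 + 856 = 7921
—
[queued_sum: state <> 'queued']
job_id=800: ✗
job_id=801: ✓ → 3491
job_id=802: ✓ → 5262
job_id=803: ✓ → 3957
job_id=804: ✓ → 637
job_id=805: ✓ → 3236
job_id=806: ✓ → 448
job_id=807: ✓ → 4986
job_id=808: ✓ → 3668
job_id=809: ✓ → 1480
job_id=810: ✓ → 1803
job_id=811: ✗
job_id=812: ✓ → 856
job_id=813: ✓ → 1089
queued_sum = 3491 + 5262 + 3957 + 637 + 3236 + 448 + 4986 + 3668 + 1480 + 1803 + 856 + 1089 = 30913
—
[cpu_max: cpu < 51]
job_id=800: ✓ → 6831
job_id=801: ✓ → 3491
job_id=802: ✓ → 5262
job_id=803: ✗
job_id=804: ✓ → 637
job_id=805: ✓ → 3236
job_id=806: ✓ → 448
job_id=807: ✓ → 4986
job_id=808: ✓ → 3668
job_id=809: ✗
job_id=810: ✓ → 1803
job_id=811: ✓ → 530
job_id=812: ✓ → 856
job_id=813: ✓ → 1089
cpu_max = MAX(6831, 3491, 5262, 637, 3236, 448, 4986, 3668, 1803, 530, 856, 1089) = 6831

mem_gb_sum=7921, queued_sum=30913, cpu_max=6831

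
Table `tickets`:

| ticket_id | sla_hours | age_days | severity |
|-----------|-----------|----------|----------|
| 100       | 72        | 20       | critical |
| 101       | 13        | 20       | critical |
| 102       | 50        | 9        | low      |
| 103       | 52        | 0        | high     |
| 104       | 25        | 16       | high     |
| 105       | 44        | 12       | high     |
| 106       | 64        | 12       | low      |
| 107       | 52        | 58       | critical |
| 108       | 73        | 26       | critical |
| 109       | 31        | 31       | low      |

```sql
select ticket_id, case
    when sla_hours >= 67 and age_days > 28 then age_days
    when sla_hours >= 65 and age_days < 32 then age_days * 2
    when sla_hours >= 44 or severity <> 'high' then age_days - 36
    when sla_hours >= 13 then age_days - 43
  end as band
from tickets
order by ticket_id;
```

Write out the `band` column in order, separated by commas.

40, -16, -27, -36, -27, -24, -24, 22, 52, -5

ticket_id=100: sla_hours >= 65 and age_days < 32 → 40
ticket_id=101: sla_hours >= 44 or severity <> 'high' → -16
ticket_id=102: sla_hours >= 44 or severity <> 'high' → -27
ticket_id=103: sla_hours >= 44 or severity <> 'high' → -36
ticket_id=104: sla_hours >= 13 → -27
ticket_id=105: sla_hours >= 44 or severity <> 'high' → -24
ticket_id=106: sla_hours >= 44 or severity <> 'high' → -24
ticket_id=107: sla_hours >= 44 or severity <> 'high' → 22
ticket_id=108: sla_hours >= 65 and age_days < 32 → 52
ticket_id=109: sla_hours >= 44 or severity <> 'high' → -5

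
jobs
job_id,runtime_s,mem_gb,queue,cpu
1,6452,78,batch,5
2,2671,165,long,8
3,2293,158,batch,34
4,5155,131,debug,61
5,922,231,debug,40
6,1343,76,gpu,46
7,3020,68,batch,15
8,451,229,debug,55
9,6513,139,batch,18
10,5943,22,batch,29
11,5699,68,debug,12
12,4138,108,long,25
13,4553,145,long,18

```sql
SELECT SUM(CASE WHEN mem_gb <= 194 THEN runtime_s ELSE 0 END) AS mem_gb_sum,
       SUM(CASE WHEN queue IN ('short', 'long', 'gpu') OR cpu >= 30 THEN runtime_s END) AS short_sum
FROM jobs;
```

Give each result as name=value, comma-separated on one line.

mem_gb_sum=47780, short_sum=21526

[mem_gb_sum: mem_gb <= 194]
job_id=1: ✓ → 6452
job_id=2: ✓ → 2671
job_id=3: ✓ → 2293
job_id=4: ✓ → 5155
job_id=5: ✗
job_id=6: ✓ → 1343
job_id=7: ✓ → 3020
job_id=8: ✗
job_id=9: ✓ → 6513
job_id=10: ✓ → 5943
job_id=11: ✓ → 5699
job_id=12: ✓ → 4138
job_id=13: ✓ → 4553
mem_gb_sum = 6452 + 2671 + 2293 + 5155 + 1343 + 3020 + 6513 + 5943 + 5699 + 4138 + 4553 = 47780
—
[short_sum: queue IN ('short', 'long', 'gpu') OR cpu >= 30]
job_id=1: ✗
job_id=2: ✓ → 2671
job_id=3: ✓ → 2293
job_id=4: ✓ → 5155
job_id=5: ✓ → 922
job_id=6: ✓ → 1343
job_id=7: ✗
job_id=8: ✓ → 451
job_id=9: ✗
job_id=10: ✗
job_id=11: ✗
job_id=12: ✓ → 4138
job_id=13: ✓ → 4553
short_sum = 2671 + 2293 + 5155 + 922 + 1343 + 451 + 4138 + 4553 = 21526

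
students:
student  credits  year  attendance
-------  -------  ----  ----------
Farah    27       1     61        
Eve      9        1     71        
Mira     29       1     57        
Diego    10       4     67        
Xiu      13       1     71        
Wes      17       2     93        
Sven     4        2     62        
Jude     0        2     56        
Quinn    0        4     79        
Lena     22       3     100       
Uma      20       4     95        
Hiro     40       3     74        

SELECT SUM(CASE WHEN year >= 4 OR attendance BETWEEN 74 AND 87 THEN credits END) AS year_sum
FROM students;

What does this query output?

70

student=Farah: ✗
student=Eve: ✗
student=Mira: ✗
student=Diego: ✓ → 10
student=Xiu: ✗
student=Wes: ✗
student=Sven: ✗
student=Jude: ✗
student=Quinn: ✓ → 0
student=Lena: ✗
student=Uma: ✓ → 20
student=Hiro: ✓ → 40
year_sum = 10 + 20 + 40 = 70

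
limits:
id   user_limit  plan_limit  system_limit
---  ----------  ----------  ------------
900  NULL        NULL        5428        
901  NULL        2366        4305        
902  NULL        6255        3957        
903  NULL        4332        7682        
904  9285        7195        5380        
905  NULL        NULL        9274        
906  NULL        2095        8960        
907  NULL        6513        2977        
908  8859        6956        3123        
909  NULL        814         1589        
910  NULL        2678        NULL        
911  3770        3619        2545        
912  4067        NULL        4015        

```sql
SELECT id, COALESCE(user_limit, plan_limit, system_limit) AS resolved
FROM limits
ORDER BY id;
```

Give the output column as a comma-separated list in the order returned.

5428, 2366, 6255, 4332, 9285, 9274, 2095, 6513, 8859, 814, 2678, 3770, 4067

id=900: user_limit=NULL, plan_limit=NULL, system_limit=5428 → 5428
id=901: user_limit=NULL, plan_limit=2366 → 2366
id=902: user_limit=NULL, plan_limit=6255 → 6255
id=903: user_limit=NULL, plan_limit=4332 → 4332
id=904: user_limit=9285 → 9285
id=905: user_limit=NULL, plan_limit=NULL, system_limit=9274 → 9274
id=906: user_limit=NULL, plan_limit=2095 → 2095
id=907: user_limit=NULL, plan_limit=6513 → 6513
id=908: user_limit=8859 → 8859
id=909: user_limit=NULL, plan_limit=814 → 814
id=910: user_limit=NULL, plan_limit=2678 → 2678
id=911: user_limit=3770 → 3770
id=912: user_limit=4067 → 4067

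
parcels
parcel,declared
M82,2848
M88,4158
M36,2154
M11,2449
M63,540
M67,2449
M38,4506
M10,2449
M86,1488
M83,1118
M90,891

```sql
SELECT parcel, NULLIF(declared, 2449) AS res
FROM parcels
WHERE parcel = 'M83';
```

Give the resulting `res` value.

parcel = M83: declared=1118.
declared=1118 vs 2449: differ → 1118

1118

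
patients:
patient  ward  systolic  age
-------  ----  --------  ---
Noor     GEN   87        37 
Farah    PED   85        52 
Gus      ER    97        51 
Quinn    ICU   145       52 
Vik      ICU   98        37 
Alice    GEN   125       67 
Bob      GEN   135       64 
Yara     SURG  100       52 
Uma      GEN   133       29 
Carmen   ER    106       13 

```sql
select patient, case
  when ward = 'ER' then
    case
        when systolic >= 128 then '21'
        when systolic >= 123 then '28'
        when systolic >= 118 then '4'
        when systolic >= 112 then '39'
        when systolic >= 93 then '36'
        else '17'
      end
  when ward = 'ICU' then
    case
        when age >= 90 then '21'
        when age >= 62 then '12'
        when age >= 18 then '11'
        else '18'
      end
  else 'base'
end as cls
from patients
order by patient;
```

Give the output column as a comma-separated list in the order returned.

patient=Alice: ward='GEN' → outer ELSE → base
patient=Bob: ward='GEN' → outer ELSE → base
patient=Carmen: ward='ER' → inner[systolic >= 93] → 36
patient=Farah: ward='PED' → outer ELSE → base
patient=Gus: ward='ER' → inner[systolic >= 93] → 36
patient=Noor: ward='GEN' → outer ELSE → base
patient=Quinn: ward='ICU' → inner[age >= 18] → 11
patient=Uma: ward='GEN' → outer ELSE → base
patient=Vik: ward='ICU' → inner[age >= 18] → 11
patient=Yara: ward='SURG' → outer ELSE → base

base, base, 36, base, 36, base, 11, base, 11, base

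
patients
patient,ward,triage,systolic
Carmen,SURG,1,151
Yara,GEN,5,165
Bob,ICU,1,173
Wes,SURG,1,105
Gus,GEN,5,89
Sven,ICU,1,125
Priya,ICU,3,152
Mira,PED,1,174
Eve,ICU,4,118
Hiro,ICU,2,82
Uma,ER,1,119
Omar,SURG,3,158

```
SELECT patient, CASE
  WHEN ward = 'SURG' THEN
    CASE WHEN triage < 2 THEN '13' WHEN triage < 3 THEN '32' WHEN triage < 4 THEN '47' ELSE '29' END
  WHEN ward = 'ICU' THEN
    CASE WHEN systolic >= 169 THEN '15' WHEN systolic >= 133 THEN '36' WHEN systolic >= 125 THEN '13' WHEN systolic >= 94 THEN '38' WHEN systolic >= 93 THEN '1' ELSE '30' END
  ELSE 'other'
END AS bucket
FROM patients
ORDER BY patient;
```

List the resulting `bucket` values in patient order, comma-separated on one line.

patient=Bob: ward='ICU' → inner[systolic >= 169] → 15
patient=Carmen: ward='SURG' → inner[triage < 2] → 13
patient=Eve: ward='ICU' → inner[systolic >= 94] → 38
patient=Gus: ward='GEN' → outer ELSE → other
patient=Hiro: ward='ICU' → inner[ELSE] → 30
patient=Mira: ward='PED' → outer ELSE → other
patient=Omar: ward='SURG' → inner[triage < 4] → 47
patient=Priya: ward='ICU' → inner[systolic >= 133] → 36
patient=Sven: ward='ICU' → inner[systolic >= 125] → 13
patient=Uma: ward='ER' → outer ELSE → other
patient=Wes: ward='SURG' → inner[triage < 2] → 13
patient=Yara: ward='GEN' → outer ELSE → other

15, 13, 38, other, 30, other, 47, 36, 13, other, 13, other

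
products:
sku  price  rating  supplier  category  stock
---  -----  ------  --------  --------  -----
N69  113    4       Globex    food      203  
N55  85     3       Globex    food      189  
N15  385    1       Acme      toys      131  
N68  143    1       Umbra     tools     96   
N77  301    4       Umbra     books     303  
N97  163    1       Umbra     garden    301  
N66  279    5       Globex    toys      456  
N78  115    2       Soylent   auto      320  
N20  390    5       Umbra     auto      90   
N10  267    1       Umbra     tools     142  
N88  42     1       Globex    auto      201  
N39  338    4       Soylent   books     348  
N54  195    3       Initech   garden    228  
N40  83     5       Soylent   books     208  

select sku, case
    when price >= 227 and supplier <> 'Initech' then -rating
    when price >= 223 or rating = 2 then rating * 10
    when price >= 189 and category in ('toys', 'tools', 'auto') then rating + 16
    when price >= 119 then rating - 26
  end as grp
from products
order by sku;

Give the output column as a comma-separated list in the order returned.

sku=N10: price >= 227 and supplier <> 'Initech' → -1
sku=N15: price >= 227 and supplier <> 'Initech' → -1
sku=N20: price >= 227 and supplier <> 'Initech' → -5
sku=N39: price >= 227 and supplier <> 'Initech' → -4
sku=N40: (no match → NULL) → NULL
sku=N54: price >= 119 → -23
sku=N55: (no match → NULL) → NULL
sku=N66: price >= 227 and supplier <> 'Initech' → -5
sku=N68: price >= 119 → -25
sku=N69: (no match → NULL) → NULL
sku=N77: price >= 227 and supplier <> 'Initech' → -4
sku=N78: price >= 223 or rating = 2 → 20
sku=N88: (no match → NULL) → NULL
sku=N97: price >= 119 → -25

-1, -1, -5, -4, NULL, -23, NULL, -5, -25, NULL, -4, 20, NULL, -25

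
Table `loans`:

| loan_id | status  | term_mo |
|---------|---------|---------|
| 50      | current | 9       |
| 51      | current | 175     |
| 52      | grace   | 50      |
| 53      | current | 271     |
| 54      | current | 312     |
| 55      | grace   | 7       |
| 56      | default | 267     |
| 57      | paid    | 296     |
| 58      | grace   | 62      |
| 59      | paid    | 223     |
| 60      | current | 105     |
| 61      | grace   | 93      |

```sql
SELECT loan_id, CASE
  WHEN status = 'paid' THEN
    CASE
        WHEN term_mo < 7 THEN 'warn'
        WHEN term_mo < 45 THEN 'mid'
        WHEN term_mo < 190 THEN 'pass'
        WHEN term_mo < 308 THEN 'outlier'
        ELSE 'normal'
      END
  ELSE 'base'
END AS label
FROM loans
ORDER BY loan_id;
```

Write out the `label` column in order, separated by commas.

base, base, base, base, base, base, base, outlier, base, outlier, base, base

loan_id=50: status='current' → outer ELSE → base
loan_id=51: status='current' → outer ELSE → base
loan_id=52: status='grace' → outer ELSE → base
loan_id=53: status='current' → outer ELSE → base
loan_id=54: status='current' → outer ELSE → base
loan_id=55: status='grace' → outer ELSE → base
loan_id=56: status='default' → outer ELSE → base
loan_id=57: status='paid' → inner[term_mo < 308] → outlier
loan_id=58: status='grace' → outer ELSE → base
loan_id=59: status='paid' → inner[term_mo < 308] → outlier
loan_id=60: status='current' → outer ELSE → base
loan_id=61: status='grace' → outer ELSE → base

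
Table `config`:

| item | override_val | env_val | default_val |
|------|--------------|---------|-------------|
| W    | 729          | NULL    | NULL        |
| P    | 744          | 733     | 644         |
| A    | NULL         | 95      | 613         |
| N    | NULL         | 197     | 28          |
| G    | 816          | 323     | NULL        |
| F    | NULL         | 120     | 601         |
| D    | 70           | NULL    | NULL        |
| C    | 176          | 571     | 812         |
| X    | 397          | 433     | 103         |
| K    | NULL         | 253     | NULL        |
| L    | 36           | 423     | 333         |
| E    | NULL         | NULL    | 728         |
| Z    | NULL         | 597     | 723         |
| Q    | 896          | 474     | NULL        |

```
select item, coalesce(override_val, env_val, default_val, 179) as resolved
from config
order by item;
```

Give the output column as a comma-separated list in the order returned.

item=A: override_val=NULL, env_val=95 → 95
item=C: override_val=176 → 176
item=D: override_val=70 → 70
item=E: override_val=NULL, env_val=NULL, default_val=728 → 728
item=F: override_val=NULL, env_val=120 → 120
item=G: override_val=816 → 816
item=K: override_val=NULL, env_val=253 → 253
item=L: override_val=36 → 36
item=N: override_val=NULL, env_val=197 → 197
item=P: override_val=744 → 744
item=Q: override_val=896 → 896
item=W: override_val=729 → 729
item=X: override_val=397 → 397
item=Z: override_val=NULL, env_val=597 → 597

95, 176, 70, 728, 120, 816, 253, 36, 197, 744, 896, 729, 397, 597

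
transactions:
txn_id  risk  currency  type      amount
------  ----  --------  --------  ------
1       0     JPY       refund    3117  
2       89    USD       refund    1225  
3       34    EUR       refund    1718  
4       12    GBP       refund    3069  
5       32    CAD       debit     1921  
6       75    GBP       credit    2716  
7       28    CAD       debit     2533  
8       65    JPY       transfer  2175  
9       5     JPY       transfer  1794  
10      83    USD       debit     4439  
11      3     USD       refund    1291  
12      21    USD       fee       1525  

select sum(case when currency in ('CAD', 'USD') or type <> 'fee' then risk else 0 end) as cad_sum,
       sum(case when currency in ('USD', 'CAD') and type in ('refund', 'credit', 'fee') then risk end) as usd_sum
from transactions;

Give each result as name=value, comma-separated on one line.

[cad_sum: currency in ('CAD', 'USD') or type <> 'fee']
txn_id=1: ✓ → 0
txn_id=2: ✓ → 89
txn_id=3: ✓ → 34
txn_id=4: ✓ → 12
txn_id=5: ✓ → 32
txn_id=6: ✓ → 75
txn_id=7: ✓ → 28
txn_id=8: ✓ → 65
txn_id=9: ✓ → 5
txn_id=10: ✓ → 83
txn_id=11: ✓ → 3
txn_id=12: ✓ → 21
cad_sum = 89 + 34 + 12 + 32 + 75 + 28 + 65 + 5 + 83 + 3 + 21 = 447
—
[usd_sum: currency in ('USD', 'CAD') and type in ('refund', 'credit', 'fee')]
txn_id=1: ✗
txn_id=2: ✓ → 89
txn_id=3: ✗
txn_id=4: ✗
txn_id=5: ✗
txn_id=6: ✗
txn_id=7: ✗
txn_id=8: ✗
txn_id=9: ✗
txn_id=10: ✗
txn_id=11: ✓ → 3
txn_id=12: ✓ → 21
usd_sum = 89 + 3 + 21 = 113

cad_sum=447, usd_sum=113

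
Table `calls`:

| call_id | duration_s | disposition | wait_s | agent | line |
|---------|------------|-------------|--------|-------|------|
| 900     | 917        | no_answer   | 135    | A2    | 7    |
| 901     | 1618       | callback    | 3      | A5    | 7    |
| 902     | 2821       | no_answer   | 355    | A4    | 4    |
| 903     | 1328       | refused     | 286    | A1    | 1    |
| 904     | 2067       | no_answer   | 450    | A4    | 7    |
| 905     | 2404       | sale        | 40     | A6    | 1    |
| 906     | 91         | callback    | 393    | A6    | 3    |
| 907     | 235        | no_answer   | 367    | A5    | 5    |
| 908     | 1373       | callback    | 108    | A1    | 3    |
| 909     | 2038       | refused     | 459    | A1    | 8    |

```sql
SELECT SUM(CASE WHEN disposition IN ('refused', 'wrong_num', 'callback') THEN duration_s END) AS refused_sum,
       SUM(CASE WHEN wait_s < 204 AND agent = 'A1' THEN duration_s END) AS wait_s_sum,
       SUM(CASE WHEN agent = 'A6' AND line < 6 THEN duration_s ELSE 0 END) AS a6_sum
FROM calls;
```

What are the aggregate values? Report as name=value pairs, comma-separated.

refused_sum=6448, wait_s_sum=1373, a6_sum=2495

[refused_sum: disposition IN ('refused', 'wrong_num', 'callback')]
call_id=900: ✗
call_id=901: ✓ → 1618
call_id=902: ✗
call_id=903: ✓ → 1328
call_id=904: ✗
call_id=905: ✗
call_id=906: ✓ → 91
call_id=907: ✗
call_id=908: ✓ → 1373
call_id=909: ✓ → 2038
refused_sum = 1618 + 1328 + 91 + 1373 + 2038 = 6448
—
[wait_s_sum: wait_s < 204 AND agent = 'A1']
call_id=900: ✗
call_id=901: ✗
call_id=902: ✗
call_id=903: ✗
call_id=904: ✗
call_id=905: ✗
call_id=906: ✗
call_id=907: ✗
call_id=908: ✓ → 1373
call_id=909: ✗
wait_s_sum = 1373
—
[a6_sum: agent = 'A6' AND line < 6]
call_id=900: ✗
call_id=901: ✗
call_id=902: ✗
call_id=903: ✗
call_id=904: ✗
call_id=905: ✓ → 2404
call_id=906: ✓ → 91
call_id=907: ✗
call_id=908: ✗
call_id=909: ✗
a6_sum = 2404 + 91 = 2495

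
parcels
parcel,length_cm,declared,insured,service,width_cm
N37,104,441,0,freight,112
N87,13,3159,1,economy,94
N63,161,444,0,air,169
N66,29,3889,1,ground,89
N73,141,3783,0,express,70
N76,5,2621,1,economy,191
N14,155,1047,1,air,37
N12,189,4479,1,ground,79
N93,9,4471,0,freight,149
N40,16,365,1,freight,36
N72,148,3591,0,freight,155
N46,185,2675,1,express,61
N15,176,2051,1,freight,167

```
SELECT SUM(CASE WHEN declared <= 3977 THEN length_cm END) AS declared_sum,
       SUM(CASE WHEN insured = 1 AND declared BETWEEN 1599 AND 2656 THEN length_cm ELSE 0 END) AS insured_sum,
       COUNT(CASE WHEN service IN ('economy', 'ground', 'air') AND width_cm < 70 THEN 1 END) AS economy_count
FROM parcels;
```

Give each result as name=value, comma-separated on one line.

declared_sum=1133, insured_sum=181, economy_count=1

[declared_sum: declared <= 3977]
parcel=N37: ✓ → 104
parcel=N87: ✓ → 13
parcel=N63: ✓ → 161
parcel=N66: ✓ → 29
parcel=N73: ✓ → 141
parcel=N76: ✓ → 5
parcel=N14: ✓ → 155
parcel=N12: ✗
parcel=N93: ✗
parcel=N40: ✓ → 16
parcel=N72: ✓ → 148
parcel=N46: ✓ → 185
parcel=N15: ✓ → 176
declared_sum = 104 + 13 + 161 + 29 + 141 + 5 + 155 + 16 + 148 + 185 + 176 = 1133
—
[insured_sum: insured = 1 AND declared BETWEEN 1599 AND 2656]
parcel=N37: ✗
parcel=N87: ✗
parcel=N63: ✗
parcel=N66: ✗
parcel=N73: ✗
parcel=N76: ✓ → 5
parcel=N14: ✗
parcel=N12: ✗
parcel=N93: ✗
parcel=N40: ✗
parcel=N72: ✗
parcel=N46: ✗
parcel=N15: ✓ → 176
insured_sum = 5 + 176 = 181
—
[economy_count: service IN ('economy', 'ground', 'air') AND width_cm < 70]
parcel=N37: ✗
parcel=N87: ✗
parcel=N63: ✗
parcel=N66: ✗
parcel=N73: ✗
parcel=N76: ✗
parcel=N14: ✓ → 1
parcel=N12: ✗
parcel=N93: ✗
parcel=N40: ✗
parcel=N72: ✗
parcel=N46: ✗
parcel=N15: ✗
economy_count = COUNT(1) = 1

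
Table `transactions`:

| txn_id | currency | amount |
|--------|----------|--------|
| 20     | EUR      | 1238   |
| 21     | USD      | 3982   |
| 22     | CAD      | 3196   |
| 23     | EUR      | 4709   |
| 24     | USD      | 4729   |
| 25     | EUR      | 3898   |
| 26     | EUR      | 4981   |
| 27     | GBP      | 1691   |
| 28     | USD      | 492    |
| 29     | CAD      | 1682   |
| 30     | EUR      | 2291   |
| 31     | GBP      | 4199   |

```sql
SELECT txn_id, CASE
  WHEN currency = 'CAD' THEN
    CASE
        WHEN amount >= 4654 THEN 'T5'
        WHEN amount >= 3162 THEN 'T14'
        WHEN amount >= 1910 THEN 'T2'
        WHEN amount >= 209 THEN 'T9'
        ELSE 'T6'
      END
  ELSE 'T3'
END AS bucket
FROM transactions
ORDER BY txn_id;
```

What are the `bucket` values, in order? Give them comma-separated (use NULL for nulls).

T3, T3, T14, T3, T3, T3, T3, T3, T3, T9, T3, T3

txn_id=20: currency='EUR' → outer ELSE → T3
txn_id=21: currency='USD' → outer ELSE → T3
txn_id=22: currency='CAD' → inner[amount >= 3162] → T14
txn_id=23: currency='EUR' → outer ELSE → T3
txn_id=24: currency='USD' → outer ELSE → T3
txn_id=25: currency='EUR' → outer ELSE → T3
txn_id=26: currency='EUR' → outer ELSE → T3
txn_id=27: currency='GBP' → outer ELSE → T3
txn_id=28: currency='USD' → outer ELSE → T3
txn_id=29: currency='CAD' → inner[amount >= 209] → T9
txn_id=30: currency='EUR' → outer ELSE → T3
txn_id=31: currency='GBP' → outer ELSE → T3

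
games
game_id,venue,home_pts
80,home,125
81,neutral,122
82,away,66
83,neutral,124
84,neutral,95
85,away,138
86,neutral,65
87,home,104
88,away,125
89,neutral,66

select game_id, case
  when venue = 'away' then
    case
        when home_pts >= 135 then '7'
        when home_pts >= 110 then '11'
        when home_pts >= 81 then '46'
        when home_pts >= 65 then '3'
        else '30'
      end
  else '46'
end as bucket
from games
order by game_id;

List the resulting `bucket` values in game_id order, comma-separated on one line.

46, 46, 3, 46, 46, 7, 46, 46, 11, 46

game_id=80: venue='home' → outer ELSE → 46
game_id=81: venue='neutral' → outer ELSE → 46
game_id=82: venue='away' → inner[home_pts >= 65] → 3
game_id=83: venue='neutral' → outer ELSE → 46
game_id=84: venue='neutral' → outer ELSE → 46
game_id=85: venue='away' → inner[home_pts >= 135] → 7
game_id=86: venue='neutral' → outer ELSE → 46
game_id=87: venue='home' → outer ELSE → 46
game_id=88: venue='away' → inner[home_pts >= 110] → 11
game_id=89: venue='neutral' → outer ELSE → 46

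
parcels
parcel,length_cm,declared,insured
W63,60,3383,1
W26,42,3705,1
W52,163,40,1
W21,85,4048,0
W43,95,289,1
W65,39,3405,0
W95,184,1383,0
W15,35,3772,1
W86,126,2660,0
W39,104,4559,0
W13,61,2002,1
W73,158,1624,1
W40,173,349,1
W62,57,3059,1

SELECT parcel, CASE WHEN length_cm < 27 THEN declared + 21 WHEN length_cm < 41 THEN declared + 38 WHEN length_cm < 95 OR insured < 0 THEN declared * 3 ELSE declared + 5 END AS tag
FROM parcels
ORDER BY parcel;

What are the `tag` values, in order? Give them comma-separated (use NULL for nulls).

parcel=W13: length_cm < 95 OR insured < 0 → 6006
parcel=W15: length_cm < 41 → 3810
parcel=W21: length_cm < 95 OR insured < 0 → 12144
parcel=W26: length_cm < 95 OR insured < 0 → 11115
parcel=W39: ELSE → 4564
parcel=W40: ELSE → 354
parcel=W43: ELSE → 294
parcel=W52: ELSE → 45
parcel=W62: length_cm < 95 OR insured < 0 → 9177
parcel=W63: length_cm < 95 OR insured < 0 → 10149
parcel=W65: length_cm < 41 → 3443
parcel=W73: ELSE → 1629
parcel=W86: ELSE → 2665
parcel=W95: ELSE → 1388

6006, 3810, 12144, 11115, 4564, 354, 294, 45, 9177, 10149, 3443, 1629, 2665, 1388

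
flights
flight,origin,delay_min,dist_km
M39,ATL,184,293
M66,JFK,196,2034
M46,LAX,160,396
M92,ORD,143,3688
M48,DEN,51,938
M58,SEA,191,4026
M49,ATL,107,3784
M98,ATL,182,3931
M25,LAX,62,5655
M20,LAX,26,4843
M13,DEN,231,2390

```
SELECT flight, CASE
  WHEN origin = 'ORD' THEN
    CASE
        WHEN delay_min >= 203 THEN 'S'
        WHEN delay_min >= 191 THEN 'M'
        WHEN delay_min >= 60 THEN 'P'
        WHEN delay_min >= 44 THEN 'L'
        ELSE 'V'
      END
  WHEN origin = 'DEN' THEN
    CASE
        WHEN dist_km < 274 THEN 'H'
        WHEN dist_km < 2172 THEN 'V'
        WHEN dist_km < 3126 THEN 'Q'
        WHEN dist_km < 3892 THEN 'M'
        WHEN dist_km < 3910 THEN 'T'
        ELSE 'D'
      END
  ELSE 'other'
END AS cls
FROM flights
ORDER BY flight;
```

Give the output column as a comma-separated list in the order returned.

flight=M13: origin='DEN' → inner[dist_km < 3126] → Q
flight=M20: origin='LAX' → outer ELSE → other
flight=M25: origin='LAX' → outer ELSE → other
flight=M39: origin='ATL' → outer ELSE → other
flight=M46: origin='LAX' → outer ELSE → other
flight=M48: origin='DEN' → inner[dist_km < 2172] → V
flight=M49: origin='ATL' → outer ELSE → other
flight=M58: origin='SEA' → outer ELSE → other
flight=M66: origin='JFK' → outer ELSE → other
flight=M92: origin='ORD' → inner[delay_min >= 60] → P
flight=M98: origin='ATL' → outer ELSE → other

Q, other, other, other, other, V, other, other, other, P, other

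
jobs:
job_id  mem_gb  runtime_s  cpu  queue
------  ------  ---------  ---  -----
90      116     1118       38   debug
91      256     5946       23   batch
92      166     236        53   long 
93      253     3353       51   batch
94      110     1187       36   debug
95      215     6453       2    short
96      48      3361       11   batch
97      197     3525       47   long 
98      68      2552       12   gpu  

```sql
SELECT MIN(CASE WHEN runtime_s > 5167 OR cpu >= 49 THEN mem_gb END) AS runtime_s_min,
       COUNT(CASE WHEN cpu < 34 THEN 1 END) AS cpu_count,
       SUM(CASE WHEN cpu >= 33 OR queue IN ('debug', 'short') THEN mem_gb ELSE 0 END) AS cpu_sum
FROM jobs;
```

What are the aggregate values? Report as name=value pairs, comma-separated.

runtime_s_min=166, cpu_count=4, cpu_sum=1057

[runtime_s_min: runtime_s > 5167 OR cpu >= 49]
job_id=90: ✗
job_id=91: ✓ → 256
job_id=92: ✓ → 166
job_id=93: ✓ → 253
job_id=94: ✗
job_id=95: ✓ → 215
job_id=96: ✗
job_id=97: ✗
job_id=98: ✗
runtime_s_min = MIN(256, 166, 253, 215) = 166
—
[cpu_count: cpu < 34]
job_id=90: ✗
job_id=91: ✓ → 1
job_id=92: ✗
job_id=93: ✗
job_id=94: ✗
job_id=95: ✓ → 1
job_id=96: ✓ → 1
job_id=97: ✗
job_id=98: ✓ → 1
cpu_count = COUNT(1, 1, 1, 1) = 4
—
[cpu_sum: cpu >= 33 OR queue IN ('debug', 'short')]
job_id=90: ✓ → 116
job_id=91: ✗
job_id=92: ✓ → 166
job_id=93: ✓ → 253
job_id=94: ✓ → 110
job_id=95: ✓ → 215
job_id=96: ✗
job_id=97: ✓ → 197
job_id=98: ✗
cpu_sum = 116 + 166 + 253 + 110 + 215 + 197 = 1057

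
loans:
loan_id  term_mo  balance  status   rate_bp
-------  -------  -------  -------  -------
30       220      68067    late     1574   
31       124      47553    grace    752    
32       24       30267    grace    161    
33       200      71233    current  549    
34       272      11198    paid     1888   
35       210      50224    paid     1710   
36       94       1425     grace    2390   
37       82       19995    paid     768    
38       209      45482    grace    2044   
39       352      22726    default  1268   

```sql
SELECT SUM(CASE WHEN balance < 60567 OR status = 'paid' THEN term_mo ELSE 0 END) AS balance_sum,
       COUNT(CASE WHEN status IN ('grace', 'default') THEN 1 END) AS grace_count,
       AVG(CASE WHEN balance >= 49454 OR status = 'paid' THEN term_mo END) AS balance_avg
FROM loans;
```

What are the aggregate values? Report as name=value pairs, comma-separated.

[balance_sum: balance < 60567 OR status = 'paid']
loan_id=30: ✗
loan_id=31: ✓ → 124
loan_id=32: ✓ → 24
loan_id=33: ✗
loan_id=34: ✓ → 272
loan_id=35: ✓ → 210
loan_id=36: ✓ → 94
loan_id=37: ✓ → 82
loan_id=38: ✓ → 209
loan_id=39: ✓ → 352
balance_sum = 124 + 24 + 272 + 210 + 94 + 82 + 209 + 352 = 1367
—
[grace_count: status IN ('grace', 'default')]
loan_id=30: ✗
loan_id=31: ✓ → 1
loan_id=32: ✓ → 1
loan_id=33: ✗
loan_id=34: ✗
loan_id=35: ✗
loan_id=36: ✓ → 1
loan_id=37: ✗
loan_id=38: ✓ → 1
loan_id=39: ✓ → 1
grace_count = COUNT(1, 1, 1, 1, 1) = 5
—
[balance_avg: balance >= 49454 OR status = 'paid']
loan_id=30: ✓ → 220
loan_id=31: ✗
loan_id=32: ✗
loan_id=33: ✓ → 200
loan_id=34: ✓ → 272
loan_id=35: ✓ → 210
loan_id=36: ✗
loan_id=37: ✓ → 82
loan_id=38: ✗
loan_id=39: ✗
balance_avg = (220 + 200 + 272 + 210 + 82) / 5 = 196.8

balance_sum=1367, grace_count=5, balance_avg=196.8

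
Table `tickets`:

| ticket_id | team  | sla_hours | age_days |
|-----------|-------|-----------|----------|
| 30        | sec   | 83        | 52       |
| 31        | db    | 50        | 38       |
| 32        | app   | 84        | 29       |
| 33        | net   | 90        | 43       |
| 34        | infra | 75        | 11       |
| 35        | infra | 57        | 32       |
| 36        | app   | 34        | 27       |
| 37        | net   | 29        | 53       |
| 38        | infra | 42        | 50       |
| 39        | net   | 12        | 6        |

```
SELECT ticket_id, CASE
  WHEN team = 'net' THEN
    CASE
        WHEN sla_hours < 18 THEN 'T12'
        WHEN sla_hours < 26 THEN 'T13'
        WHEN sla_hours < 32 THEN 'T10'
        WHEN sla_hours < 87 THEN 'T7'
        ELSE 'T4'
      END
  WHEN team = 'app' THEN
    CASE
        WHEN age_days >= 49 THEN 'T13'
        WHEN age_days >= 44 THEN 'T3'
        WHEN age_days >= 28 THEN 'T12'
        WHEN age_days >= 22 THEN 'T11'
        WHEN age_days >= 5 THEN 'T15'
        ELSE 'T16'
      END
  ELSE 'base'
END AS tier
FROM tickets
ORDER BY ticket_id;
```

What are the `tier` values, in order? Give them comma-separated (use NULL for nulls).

ticket_id=30: team='sec' → outer ELSE → base
ticket_id=31: team='db' → outer ELSE → base
ticket_id=32: team='app' → inner[age_days >= 28] → T12
ticket_id=33: team='net' → inner[ELSE] → T4
ticket_id=34: team='infra' → outer ELSE → base
ticket_id=35: team='infra' → outer ELSE → base
ticket_id=36: team='app' → inner[age_days >= 22] → T11
ticket_id=37: team='net' → inner[sla_hours < 32] → T10
ticket_id=38: team='infra' → outer ELSE → base
ticket_id=39: team='net' → inner[sla_hours < 18] → T12

base, base, T12, T4, base, base, T11, T10, base, T12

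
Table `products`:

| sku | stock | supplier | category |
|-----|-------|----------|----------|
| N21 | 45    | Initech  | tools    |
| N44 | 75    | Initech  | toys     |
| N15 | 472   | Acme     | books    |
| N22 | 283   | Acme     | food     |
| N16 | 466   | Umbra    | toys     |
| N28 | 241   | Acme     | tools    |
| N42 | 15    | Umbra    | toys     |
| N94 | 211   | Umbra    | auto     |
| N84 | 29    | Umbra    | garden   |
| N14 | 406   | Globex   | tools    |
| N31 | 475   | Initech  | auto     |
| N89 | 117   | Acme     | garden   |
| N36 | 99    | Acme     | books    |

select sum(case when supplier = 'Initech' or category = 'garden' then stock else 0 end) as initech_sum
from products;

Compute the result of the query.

sku=N21: ✓ → 45
sku=N44: ✓ → 75
sku=N15: ✗
sku=N22: ✗
sku=N16: ✗
sku=N28: ✗
sku=N42: ✗
sku=N94: ✗
sku=N84: ✓ → 29
sku=N14: ✗
sku=N31: ✓ → 475
sku=N89: ✓ → 117
sku=N36: ✗
initech_sum = 45 + 75 + 29 + 475 + 117 = 741

741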